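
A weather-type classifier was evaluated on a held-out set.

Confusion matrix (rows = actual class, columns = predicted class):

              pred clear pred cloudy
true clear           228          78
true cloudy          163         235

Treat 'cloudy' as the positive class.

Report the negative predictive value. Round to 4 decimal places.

NPV = TN/(TN+FN) = 228/(228+163) = 0.5831

0.5831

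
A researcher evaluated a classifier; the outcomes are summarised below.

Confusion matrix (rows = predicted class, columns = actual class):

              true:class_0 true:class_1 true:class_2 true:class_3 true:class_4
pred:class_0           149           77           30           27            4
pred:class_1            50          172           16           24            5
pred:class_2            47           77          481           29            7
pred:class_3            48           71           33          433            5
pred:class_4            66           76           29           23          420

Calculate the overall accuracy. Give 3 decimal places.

0.690

Accuracy = trace / total = (149+172+481+433+420=1655) / 2399 = 1655/2399 = 0.690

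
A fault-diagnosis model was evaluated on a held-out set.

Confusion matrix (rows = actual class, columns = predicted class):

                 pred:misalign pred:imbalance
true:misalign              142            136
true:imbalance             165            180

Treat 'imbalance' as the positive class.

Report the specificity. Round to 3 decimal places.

0.511

Specificity = TN/(TN+FP) = 142/(142+136) = 0.511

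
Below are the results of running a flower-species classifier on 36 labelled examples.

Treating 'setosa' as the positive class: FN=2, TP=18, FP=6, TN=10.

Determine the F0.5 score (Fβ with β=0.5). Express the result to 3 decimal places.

Fβ = (1+β²)·TP / ((1+β²)·TP + β²·FN + FP), with β²=1/4
= 1.25·18 / (1.25·18 + 0.25·2 + 6) = 0.776

0.776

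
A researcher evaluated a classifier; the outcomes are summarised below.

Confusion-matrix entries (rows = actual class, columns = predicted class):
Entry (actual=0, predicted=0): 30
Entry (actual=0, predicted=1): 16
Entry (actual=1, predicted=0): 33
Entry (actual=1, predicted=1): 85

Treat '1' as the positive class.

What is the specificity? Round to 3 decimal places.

Specificity = TN/(TN+FP) = 30/(30+16) = 0.652

0.652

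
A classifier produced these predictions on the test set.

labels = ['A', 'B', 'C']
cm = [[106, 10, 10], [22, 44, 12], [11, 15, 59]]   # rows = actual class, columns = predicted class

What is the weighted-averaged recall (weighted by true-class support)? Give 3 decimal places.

Per-class recall (TP/(TP+FN)):
  A: TP=106, FN=10+10=20 → 106/126 = 0.8413
  B: TP=44, FN=22+12=34 → 44/78 = 0.5641
  C: TP=59, FN=11+15=26 → 59/85 = 0.6941
Weighted-recall = Σ (supportᵢ/N)·recallᵢ with N=289: (126/289)·0.8413 + (78/289)·0.5641 + (85/289)·0.6941 = 0.723

0.723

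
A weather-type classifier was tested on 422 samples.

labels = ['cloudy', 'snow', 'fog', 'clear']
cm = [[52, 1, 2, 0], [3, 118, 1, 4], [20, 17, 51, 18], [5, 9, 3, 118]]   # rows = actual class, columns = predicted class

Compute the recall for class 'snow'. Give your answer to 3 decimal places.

Treat 'snow' as positive and all other classes as negative.
recall = TP/(TP+FN).
snow: TP=118, FN=3+1+4=8 → 118/126 = 0.9365

0.937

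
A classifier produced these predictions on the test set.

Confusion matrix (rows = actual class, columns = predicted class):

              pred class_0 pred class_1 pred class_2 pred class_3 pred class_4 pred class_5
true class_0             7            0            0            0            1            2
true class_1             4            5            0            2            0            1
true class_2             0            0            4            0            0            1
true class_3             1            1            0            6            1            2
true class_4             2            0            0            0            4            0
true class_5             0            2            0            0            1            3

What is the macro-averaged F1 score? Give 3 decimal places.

0.603

Per-class F1 score (2·TP/(2·TP+FP+FN)):
  class_0: TP=7, FP=4+0+1+2+0=7, FN=0+0+0+1+2=3 → 14/24 = 0.5833
  class_1: TP=5, FP=0+0+1+0+2=3, FN=4+0+2+0+1=7 → 10/20 = 0.5000
  class_2: TP=4, FP=0+0+0+0+0=0, FN=0+0+0+0+1=1 → 8/9 = 0.8889
  class_3: TP=6, FP=0+2+0+0+0=2, FN=1+1+0+1+2=5 → 12/19 = 0.6316
  class_4: TP=4, FP=1+0+0+1+1=3, FN=2+0+0+0+0=2 → 8/13 = 0.6154
  class_5: TP=3, FP=2+1+1+2+0=6, FN=0+2+0+0+1=3 → 6/15 = 0.4000
Macro-F1 score = mean = (0.5833 + 0.5000 + 0.8889 + 0.6316 + 0.6154 + 0.4000) / 6 = 0.603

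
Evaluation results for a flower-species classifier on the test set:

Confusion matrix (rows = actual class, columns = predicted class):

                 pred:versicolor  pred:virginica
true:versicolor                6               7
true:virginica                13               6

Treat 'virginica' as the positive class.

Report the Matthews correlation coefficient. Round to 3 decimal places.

-0.223

MCC = (TP·TN − FP·FN) / √((TP+FP)(TP+FN)(TN+FP)(TN+FN))
Numerator = 6·6 − 7·13 = -55
Denominator = √(13·19·13·19) = √61009 = 247.0000
MCC = -55 / 247.0000 = -0.223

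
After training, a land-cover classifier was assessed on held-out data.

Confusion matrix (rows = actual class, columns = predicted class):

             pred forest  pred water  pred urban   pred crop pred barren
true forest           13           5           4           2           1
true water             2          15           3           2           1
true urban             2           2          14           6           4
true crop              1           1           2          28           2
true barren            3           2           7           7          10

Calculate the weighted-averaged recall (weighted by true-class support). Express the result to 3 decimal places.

Per-class recall (TP/(TP+FN)):
  forest: TP=13, FN=5+4+2+1=12 → 13/25 = 0.5200
  water: TP=15, FN=2+3+2+1=8 → 15/23 = 0.6522
  urban: TP=14, FN=2+2+6+4=14 → 14/28 = 0.5000
  crop: TP=28, FN=1+1+2+2=6 → 28/34 = 0.8235
  barren: TP=10, FN=3+2+7+7=19 → 10/29 = 0.3448
Weighted-recall = Σ (supportᵢ/N)·recallᵢ with N=139: (25/139)·0.5200 + (23/139)·0.6522 + (28/139)·0.5000 + (34/139)·0.8235 + (29/139)·0.3448 = 0.576

0.576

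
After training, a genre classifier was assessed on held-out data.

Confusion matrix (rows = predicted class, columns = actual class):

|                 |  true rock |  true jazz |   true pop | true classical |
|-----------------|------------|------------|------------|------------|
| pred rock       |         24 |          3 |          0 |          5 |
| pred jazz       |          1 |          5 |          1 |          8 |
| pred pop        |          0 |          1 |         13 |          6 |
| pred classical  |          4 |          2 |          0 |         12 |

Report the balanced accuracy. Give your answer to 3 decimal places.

Balanced accuracy = mean of per-class recall.
  rock: recall = 24/29 = 0.8276
  jazz: recall = 5/11 = 0.4545
  pop: recall = 13/14 = 0.9286
  classical: recall = 12/31 = 0.3871
Mean = (0.8276 + 0.4545 + 0.9286 + 0.3871) / 4 = 0.649

0.649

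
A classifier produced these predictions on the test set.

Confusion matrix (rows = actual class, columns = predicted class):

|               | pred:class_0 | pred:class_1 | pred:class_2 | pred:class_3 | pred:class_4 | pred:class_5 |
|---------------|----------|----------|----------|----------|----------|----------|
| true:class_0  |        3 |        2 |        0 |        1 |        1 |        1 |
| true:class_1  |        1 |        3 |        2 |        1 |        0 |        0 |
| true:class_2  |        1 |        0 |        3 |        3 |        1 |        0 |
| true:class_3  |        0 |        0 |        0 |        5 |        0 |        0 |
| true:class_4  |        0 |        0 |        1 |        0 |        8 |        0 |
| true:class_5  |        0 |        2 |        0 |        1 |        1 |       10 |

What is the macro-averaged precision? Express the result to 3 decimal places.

0.603

Per-class precision (TP/(TP+FP)):
  class_0: TP=3, FP=1+1+0+0+0=2 → 3/5 = 0.6000
  class_1: TP=3, FP=2+0+0+0+2=4 → 3/7 = 0.4286
  class_2: TP=3, FP=0+2+0+1+0=3 → 3/6 = 0.5000
  class_3: TP=5, FP=1+1+3+0+1=6 → 5/11 = 0.4545
  class_4: TP=8, FP=1+0+1+0+1=3 → 8/11 = 0.7273
  class_5: TP=10, FP=1+0+0+0+0=1 → 10/11 = 0.9091
Macro-precision = mean = (0.6000 + 0.4286 + 0.5000 + 0.4545 + 0.7273 + 0.9091) / 6 = 0.603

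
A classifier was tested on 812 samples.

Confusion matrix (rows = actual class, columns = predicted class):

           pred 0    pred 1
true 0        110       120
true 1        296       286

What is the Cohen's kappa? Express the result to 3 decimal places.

-0.025

Observed agreement pₒ = trace/N = 396/812 = 0.4877
Expected agreement pₑ = Σ (rowᵢ·colᵢ)/N² = (230·406 + 582·406)/812² = 0.5000
κ = (pₒ − pₑ)/(1 − pₑ) = (0.4877 − 0.5000)/(1 − 0.5000) = -0.025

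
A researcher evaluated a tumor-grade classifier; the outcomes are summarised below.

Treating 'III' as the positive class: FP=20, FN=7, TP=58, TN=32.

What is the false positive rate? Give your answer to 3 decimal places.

0.385

FPR = FP/(FP+TN) = 20/(20+32) = 0.385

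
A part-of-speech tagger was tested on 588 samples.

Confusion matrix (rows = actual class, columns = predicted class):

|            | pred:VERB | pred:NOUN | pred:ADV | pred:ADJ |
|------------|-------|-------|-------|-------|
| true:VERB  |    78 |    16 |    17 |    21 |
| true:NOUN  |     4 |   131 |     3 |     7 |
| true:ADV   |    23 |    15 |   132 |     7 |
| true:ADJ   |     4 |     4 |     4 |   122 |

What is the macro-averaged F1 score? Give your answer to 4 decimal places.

0.7803

Per-class F1 score (2·TP/(2·TP+FP+FN)):
  VERB: TP=78, FP=4+23+4=31, FN=16+17+21=54 → 156/241 = 0.64730
  NOUN: TP=131, FP=16+15+4=35, FN=4+3+7=14 → 262/311 = 0.84244
  ADV: TP=132, FP=17+3+4=24, FN=23+15+7=45 → 264/333 = 0.79279
  ADJ: TP=122, FP=21+7+7=35, FN=4+4+4=12 → 244/291 = 0.83849
Macro-F1 score = mean = (0.64730 + 0.84244 + 0.79279 + 0.83849) / 4 = 0.7803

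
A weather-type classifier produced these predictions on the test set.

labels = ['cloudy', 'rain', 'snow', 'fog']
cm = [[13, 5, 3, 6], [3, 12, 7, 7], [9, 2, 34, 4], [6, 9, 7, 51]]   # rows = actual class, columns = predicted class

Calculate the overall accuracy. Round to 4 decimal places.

0.6180

Accuracy = trace / total = (13+12+34+51=110) / 178 = 110/178 = 0.6180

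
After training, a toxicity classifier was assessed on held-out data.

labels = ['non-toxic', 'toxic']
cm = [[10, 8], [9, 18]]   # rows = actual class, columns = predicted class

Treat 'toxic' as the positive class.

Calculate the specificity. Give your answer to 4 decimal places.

0.5556

Specificity = TN/(TN+FP) = 10/(10+8) = 0.5556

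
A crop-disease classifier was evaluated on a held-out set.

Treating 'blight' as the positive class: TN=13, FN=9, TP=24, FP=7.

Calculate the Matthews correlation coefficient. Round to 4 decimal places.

0.3711

MCC = (TP·TN − FP·FN) / √((TP+FP)(TP+FN)(TN+FP)(TN+FN))
Numerator = 24·13 − 7·9 = 249
Denominator = √(31·33·20·22) = √450120 = 670.9098
MCC = 249 / 670.9098 = 0.3711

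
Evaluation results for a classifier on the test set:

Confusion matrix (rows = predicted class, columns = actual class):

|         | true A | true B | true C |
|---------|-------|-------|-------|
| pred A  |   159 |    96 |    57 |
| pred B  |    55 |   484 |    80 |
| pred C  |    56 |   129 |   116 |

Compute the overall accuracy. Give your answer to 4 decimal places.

0.6161

Accuracy = trace / total = (159+484+116=759) / 1232 = 759/1232 = 0.6161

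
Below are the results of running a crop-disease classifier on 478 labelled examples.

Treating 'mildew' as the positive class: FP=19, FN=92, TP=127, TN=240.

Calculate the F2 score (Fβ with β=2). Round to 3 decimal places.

Fβ = (1+β²)·TP / ((1+β²)·TP + β²·FN + FP), with β²=4
= 5·127 / (5·127 + 4·92 + 19) = 0.621

0.621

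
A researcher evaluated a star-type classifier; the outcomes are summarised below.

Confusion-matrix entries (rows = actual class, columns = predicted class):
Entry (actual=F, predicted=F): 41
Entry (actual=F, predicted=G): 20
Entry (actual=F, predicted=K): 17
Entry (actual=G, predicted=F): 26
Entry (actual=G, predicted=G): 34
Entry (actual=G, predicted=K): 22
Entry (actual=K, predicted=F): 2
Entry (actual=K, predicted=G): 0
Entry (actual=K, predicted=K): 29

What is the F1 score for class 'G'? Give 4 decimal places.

0.5000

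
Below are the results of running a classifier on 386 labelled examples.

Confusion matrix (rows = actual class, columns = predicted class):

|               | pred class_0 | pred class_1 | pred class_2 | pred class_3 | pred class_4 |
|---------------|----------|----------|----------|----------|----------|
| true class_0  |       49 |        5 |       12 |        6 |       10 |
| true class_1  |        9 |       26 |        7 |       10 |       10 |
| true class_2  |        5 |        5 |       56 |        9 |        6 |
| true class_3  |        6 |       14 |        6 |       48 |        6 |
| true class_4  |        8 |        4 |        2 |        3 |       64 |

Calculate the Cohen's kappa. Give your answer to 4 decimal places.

0.5352

Observed agreement pₒ = trace/N = 243/386 = 0.62953
Expected agreement pₑ = Σ (rowᵢ·colᵢ)/N² = (82·77 + 62·54 + 81·83 + 80·76 + 81·96)/386² = 0.20297
κ = (pₒ − pₑ)/(1 − pₑ) = (0.62953 − 0.20297)/(1 − 0.20297) = 0.5352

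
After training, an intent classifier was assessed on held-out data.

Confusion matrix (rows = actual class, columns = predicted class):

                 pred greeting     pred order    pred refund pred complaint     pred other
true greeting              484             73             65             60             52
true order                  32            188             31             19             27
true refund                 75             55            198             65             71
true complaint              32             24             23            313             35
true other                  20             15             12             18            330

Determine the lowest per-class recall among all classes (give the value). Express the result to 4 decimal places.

Per-class recall (TP/(TP+FN)):
  greeting: TP=484, FN=73+65+60+52=250 → 484/734 = 0.65940
  order: TP=188, FN=32+31+19+27=109 → 188/297 = 0.63300
  refund: TP=198, FN=75+55+65+71=266 → 198/464 = 0.42672
  complaint: TP=313, FN=32+24+23+35=114 → 313/427 = 0.73302
  other: TP=330, FN=20+15+12+18=65 → 330/395 = 0.83544
Lowest is class 'refund' with recall = 0.4267.

0.4267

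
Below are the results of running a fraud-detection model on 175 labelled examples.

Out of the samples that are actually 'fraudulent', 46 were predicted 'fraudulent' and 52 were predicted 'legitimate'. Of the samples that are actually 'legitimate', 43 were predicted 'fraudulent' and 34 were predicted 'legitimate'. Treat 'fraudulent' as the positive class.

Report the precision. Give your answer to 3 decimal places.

Precision = TP/(TP+FP) = 46/(46+43) = 46/89 = 0.517

0.517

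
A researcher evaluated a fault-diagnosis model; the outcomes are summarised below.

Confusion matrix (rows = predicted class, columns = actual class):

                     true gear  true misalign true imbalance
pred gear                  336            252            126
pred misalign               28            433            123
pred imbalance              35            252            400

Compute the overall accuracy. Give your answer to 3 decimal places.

0.589

Accuracy = trace / total = (336+433+400=1169) / 1985 = 1169/1985 = 0.589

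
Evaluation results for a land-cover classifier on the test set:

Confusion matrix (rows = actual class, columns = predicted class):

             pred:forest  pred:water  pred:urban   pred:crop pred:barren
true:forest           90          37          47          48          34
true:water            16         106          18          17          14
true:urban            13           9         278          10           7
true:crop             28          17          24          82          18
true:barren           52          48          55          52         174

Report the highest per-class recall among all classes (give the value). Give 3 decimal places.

Per-class recall (TP/(TP+FN)):
  forest: TP=90, FN=37+47+48+34=166 → 90/256 = 0.3516
  water: TP=106, FN=16+18+17+14=65 → 106/171 = 0.6199
  urban: TP=278, FN=13+9+10+7=39 → 278/317 = 0.8770
  crop: TP=82, FN=28+17+24+18=87 → 82/169 = 0.4852
  barren: TP=174, FN=52+48+55+52=207 → 174/381 = 0.4567
Highest is class 'urban' with recall = 0.877.

0.877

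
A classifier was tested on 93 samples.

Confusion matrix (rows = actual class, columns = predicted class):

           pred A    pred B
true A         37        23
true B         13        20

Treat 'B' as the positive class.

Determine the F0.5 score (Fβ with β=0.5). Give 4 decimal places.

0.4878

Fβ = (1+β²)·TP / ((1+β²)·TP + β²·FN + FP), with β²=1/4
= 1.25·20 / (1.25·20 + 0.25·13 + 23) = 0.4878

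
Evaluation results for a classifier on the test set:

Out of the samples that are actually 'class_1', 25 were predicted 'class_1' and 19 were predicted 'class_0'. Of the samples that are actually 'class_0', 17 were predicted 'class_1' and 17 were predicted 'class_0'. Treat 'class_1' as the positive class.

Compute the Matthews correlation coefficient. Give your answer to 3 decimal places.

MCC = (TP·TN − FP·FN) / √((TP+FP)(TP+FN)(TN+FP)(TN+FN))
Numerator = 25·17 − 17·19 = 102
Denominator = √(42·44·34·36) = √2261952 = 1503.9787
MCC = 102 / 1503.9787 = 0.068

0.068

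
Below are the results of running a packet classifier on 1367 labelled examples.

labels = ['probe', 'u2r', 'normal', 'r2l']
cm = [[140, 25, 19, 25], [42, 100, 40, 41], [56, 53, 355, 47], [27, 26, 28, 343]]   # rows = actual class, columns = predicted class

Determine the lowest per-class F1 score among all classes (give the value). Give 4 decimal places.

Per-class F1 score (2·TP/(2·TP+FP+FN)):
  probe: TP=140, FP=42+56+27=125, FN=25+19+25=69 → 280/474 = 0.59072
  u2r: TP=100, FP=25+53+26=104, FN=42+40+41=123 → 200/427 = 0.46838
  normal: TP=355, FP=19+40+28=87, FN=56+53+47=156 → 710/953 = 0.74502
  r2l: TP=343, FP=25+41+47=113, FN=27+26+28=81 → 686/880 = 0.77955
Lowest is class 'u2r' with F1 score = 0.4684.

0.4684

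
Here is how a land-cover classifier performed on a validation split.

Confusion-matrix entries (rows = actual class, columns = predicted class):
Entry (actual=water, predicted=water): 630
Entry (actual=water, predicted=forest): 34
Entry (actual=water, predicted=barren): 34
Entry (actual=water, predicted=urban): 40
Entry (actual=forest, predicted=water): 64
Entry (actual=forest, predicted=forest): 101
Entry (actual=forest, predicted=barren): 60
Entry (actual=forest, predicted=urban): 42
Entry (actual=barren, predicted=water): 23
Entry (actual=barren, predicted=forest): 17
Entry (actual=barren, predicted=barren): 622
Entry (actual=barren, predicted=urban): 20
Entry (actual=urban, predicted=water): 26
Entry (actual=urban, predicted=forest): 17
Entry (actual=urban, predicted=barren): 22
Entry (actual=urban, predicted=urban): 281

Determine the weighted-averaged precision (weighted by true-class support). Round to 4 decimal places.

0.7939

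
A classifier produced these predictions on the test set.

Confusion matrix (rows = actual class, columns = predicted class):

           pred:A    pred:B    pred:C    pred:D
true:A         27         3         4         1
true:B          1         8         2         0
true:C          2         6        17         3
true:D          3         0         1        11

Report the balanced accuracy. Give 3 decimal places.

Balanced accuracy = mean of per-class recall.
  A: recall = 27/35 = 0.7714
  B: recall = 8/11 = 0.7273
  C: recall = 17/28 = 0.6071
  D: recall = 11/15 = 0.7333
Mean = (0.7714 + 0.7273 + 0.6071 + 0.7333) / 4 = 0.710

0.710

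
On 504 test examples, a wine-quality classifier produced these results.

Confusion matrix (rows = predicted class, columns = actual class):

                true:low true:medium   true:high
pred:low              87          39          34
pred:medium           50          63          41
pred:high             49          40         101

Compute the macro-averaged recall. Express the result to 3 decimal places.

0.495

Per-class recall (TP/(TP+FN)):
  low: TP=87, FN=50+49=99 → 87/186 = 0.4677
  medium: TP=63, FN=39+40=79 → 63/142 = 0.4437
  high: TP=101, FN=34+41=75 → 101/176 = 0.5739
Macro-recall = mean = (0.4677 + 0.4437 + 0.5739) / 3 = 0.495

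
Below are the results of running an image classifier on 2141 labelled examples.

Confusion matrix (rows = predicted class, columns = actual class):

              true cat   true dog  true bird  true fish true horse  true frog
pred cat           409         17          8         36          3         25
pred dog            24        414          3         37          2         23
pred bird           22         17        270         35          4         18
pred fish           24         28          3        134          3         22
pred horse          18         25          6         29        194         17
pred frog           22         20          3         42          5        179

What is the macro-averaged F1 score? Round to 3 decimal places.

0.727

Per-class F1 score (2·TP/(2·TP+FP+FN)):
  cat: TP=409, FP=17+8+36+3+25=89, FN=24+22+24+18+22=110 → 818/1017 = 0.8043
  dog: TP=414, FP=24+3+37+2+23=89, FN=17+17+28+25+20=107 → 828/1024 = 0.8086
  bird: TP=270, FP=22+17+35+4+18=96, FN=8+3+3+6+3=23 → 540/659 = 0.8194
  fish: TP=134, FP=24+28+3+3+22=80, FN=36+37+35+29+42=179 → 268/527 = 0.5085
  horse: TP=194, FP=18+25+6+29+17=95, FN=3+2+4+3+5=17 → 388/500 = 0.7760
  frog: TP=179, FP=22+20+3+42+5=92, FN=25+23+18+22+17=105 → 358/555 = 0.6450
Macro-F1 score = mean = (0.8043 + 0.8086 + 0.8194 + 0.5085 + 0.7760 + 0.6450) / 6 = 0.727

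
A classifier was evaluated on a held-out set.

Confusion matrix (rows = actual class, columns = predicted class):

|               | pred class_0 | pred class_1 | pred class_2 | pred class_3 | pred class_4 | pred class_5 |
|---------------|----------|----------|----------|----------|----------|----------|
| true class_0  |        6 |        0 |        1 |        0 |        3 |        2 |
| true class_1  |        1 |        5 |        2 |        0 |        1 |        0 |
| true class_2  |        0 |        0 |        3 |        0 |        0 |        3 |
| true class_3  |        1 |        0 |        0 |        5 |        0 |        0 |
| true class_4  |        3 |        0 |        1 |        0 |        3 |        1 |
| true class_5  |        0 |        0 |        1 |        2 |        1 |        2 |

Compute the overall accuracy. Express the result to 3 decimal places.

Accuracy = trace / total = (6+5+3+5+3+2=24) / 47 = 24/47 = 0.511

0.511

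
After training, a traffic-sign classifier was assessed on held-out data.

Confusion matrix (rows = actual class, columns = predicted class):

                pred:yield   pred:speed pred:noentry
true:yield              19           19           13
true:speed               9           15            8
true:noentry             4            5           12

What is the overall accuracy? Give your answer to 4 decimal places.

Accuracy = trace / total = (19+15+12=46) / 104 = 46/104 = 0.4423

0.4423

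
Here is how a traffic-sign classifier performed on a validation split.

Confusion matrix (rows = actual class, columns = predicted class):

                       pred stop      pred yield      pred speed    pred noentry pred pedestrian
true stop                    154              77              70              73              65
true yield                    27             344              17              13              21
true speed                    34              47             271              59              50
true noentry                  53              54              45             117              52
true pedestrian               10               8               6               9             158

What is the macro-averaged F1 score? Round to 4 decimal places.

0.5518

Per-class F1 score (2·TP/(2·TP+FP+FN)):
  stop: TP=154, FP=27+34+53+10=124, FN=77+70+73+65=285 → 308/717 = 0.42957
  yield: TP=344, FP=77+47+54+8=186, FN=27+17+13+21=78 → 688/952 = 0.72269
  speed: TP=271, FP=70+17+45+6=138, FN=34+47+59+50=190 → 542/870 = 0.62299
  noentry: TP=117, FP=73+13+59+9=154, FN=53+54+45+52=204 → 234/592 = 0.39527
  pedestrian: TP=158, FP=65+21+50+52=188, FN=10+8+6+9=33 → 316/537 = 0.58845
Macro-F1 score = mean = (0.42957 + 0.72269 + 0.62299 + 0.39527 + 0.58845) / 5 = 0.5518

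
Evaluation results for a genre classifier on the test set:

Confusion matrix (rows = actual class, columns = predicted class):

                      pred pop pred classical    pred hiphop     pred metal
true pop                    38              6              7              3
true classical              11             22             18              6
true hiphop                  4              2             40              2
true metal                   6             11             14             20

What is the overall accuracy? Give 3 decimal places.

Accuracy = trace / total = (38+22+40+20=120) / 210 = 120/210 = 0.571

0.571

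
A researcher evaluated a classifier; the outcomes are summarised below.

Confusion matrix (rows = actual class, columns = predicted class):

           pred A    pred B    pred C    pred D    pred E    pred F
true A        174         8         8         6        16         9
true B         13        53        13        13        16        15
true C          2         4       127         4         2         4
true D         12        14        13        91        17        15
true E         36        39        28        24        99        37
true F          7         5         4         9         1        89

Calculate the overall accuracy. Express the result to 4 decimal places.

0.6164

Accuracy = trace / total = (174+53+127+91+99+89=633) / 1027 = 633/1027 = 0.6164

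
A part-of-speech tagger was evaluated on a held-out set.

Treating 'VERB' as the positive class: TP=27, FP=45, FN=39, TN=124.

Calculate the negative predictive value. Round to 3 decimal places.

NPV = TN/(TN+FN) = 124/(124+39) = 0.761

0.761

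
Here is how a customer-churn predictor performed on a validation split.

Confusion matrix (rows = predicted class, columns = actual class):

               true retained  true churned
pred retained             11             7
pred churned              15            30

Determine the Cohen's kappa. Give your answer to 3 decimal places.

Observed agreement pₒ = trace/N = 41/63 = 0.6508
Expected agreement pₑ = Σ (rowᵢ·colᵢ)/N² = (26·18 + 37·45)/63² = 0.5374
κ = (pₒ − pₑ)/(1 − pₑ) = (0.6508 − 0.5374)/(1 − 0.5374) = 0.245

0.245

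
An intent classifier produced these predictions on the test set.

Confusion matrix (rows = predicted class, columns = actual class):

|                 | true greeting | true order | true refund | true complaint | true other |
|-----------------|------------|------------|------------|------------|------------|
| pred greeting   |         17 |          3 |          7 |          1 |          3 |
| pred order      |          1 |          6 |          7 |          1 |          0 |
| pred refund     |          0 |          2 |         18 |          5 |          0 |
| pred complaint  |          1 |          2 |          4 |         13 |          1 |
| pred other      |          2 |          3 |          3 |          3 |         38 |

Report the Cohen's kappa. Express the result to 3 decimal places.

Observed agreement pₒ = trace/N = 92/141 = 0.6525
Expected agreement pₑ = Σ (rowᵢ·colᵢ)/N² = (21·31 + 16·15 + 39·25 + 23·21 + 42·49)/141² = 0.2217
κ = (pₒ − pₑ)/(1 − pₑ) = (0.6525 − 0.2217)/(1 − 0.2217) = 0.554

0.554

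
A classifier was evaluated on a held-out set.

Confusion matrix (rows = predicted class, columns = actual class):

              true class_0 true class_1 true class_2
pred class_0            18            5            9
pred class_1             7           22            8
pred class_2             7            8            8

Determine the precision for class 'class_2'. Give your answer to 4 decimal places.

0.3478

Take TP from the diagonal, FP from the rest of the 'class_2' prediction marginal, FN from the rest of the 'class_2' actual marginal.
precision = TP/(TP+FP).
class_2: TP=8, FP=7+8=15 → 8/23 = 0.34783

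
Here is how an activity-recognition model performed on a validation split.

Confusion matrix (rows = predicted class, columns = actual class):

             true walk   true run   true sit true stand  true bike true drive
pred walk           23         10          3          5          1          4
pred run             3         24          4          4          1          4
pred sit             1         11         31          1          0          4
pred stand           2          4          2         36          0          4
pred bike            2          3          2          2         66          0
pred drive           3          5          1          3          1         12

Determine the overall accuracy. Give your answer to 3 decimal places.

Accuracy = trace / total = (23+24+31+36+66+12=192) / 282 = 192/282 = 0.681

0.681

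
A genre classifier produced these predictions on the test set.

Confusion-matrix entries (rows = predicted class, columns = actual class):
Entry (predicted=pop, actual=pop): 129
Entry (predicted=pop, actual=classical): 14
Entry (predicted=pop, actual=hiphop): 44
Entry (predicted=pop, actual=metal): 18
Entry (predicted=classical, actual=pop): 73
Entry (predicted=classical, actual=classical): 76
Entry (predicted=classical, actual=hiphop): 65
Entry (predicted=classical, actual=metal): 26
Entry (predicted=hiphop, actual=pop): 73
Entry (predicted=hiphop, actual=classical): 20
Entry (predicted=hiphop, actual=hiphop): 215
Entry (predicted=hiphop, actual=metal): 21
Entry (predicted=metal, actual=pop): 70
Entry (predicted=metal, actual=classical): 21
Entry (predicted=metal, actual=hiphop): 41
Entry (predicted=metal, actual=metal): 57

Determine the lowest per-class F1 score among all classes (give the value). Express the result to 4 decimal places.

Per-class F1 score (2·TP/(2·TP+FP+FN)):
  pop: TP=129, FP=14+44+18=76, FN=73+73+70=216 → 258/550 = 0.46909
  classical: TP=76, FP=73+65+26=164, FN=14+20+21=55 → 152/371 = 0.40970
  hiphop: TP=215, FP=73+20+21=114, FN=44+65+41=150 → 430/694 = 0.61960
  metal: TP=57, FP=70+21+41=132, FN=18+26+21=65 → 114/311 = 0.36656
Lowest is class 'metal' with F1 score = 0.3666.

0.3666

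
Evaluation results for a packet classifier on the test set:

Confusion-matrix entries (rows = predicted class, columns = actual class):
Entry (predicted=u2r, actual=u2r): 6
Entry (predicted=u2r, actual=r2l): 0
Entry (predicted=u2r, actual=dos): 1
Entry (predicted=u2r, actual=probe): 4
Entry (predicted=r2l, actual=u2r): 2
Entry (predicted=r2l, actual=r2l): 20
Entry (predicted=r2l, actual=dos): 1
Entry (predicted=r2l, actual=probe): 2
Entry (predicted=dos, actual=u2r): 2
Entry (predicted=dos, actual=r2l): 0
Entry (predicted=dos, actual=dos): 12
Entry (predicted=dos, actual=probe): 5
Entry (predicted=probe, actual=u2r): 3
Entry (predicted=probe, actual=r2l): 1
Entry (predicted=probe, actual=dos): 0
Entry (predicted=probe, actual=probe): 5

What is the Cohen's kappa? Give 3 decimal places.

0.555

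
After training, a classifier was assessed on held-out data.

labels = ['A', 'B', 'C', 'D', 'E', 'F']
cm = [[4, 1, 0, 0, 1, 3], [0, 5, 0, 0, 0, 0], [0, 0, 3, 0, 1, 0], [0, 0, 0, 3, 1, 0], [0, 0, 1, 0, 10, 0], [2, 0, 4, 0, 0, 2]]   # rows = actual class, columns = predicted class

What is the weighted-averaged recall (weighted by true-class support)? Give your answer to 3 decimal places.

0.659

Per-class recall (TP/(TP+FN)):
  A: TP=4, FN=1+0+0+1+3=5 → 4/9 = 0.4444
  B: TP=5, FN=0+0+0+0+0=0 → 5/5 = 1.0000
  C: TP=3, FN=0+0+0+1+0=1 → 3/4 = 0.7500
  D: TP=3, FN=0+0+0+1+0=1 → 3/4 = 0.7500
  E: TP=10, FN=0+0+1+0+0=1 → 10/11 = 0.9091
  F: TP=2, FN=2+0+4+0+0=6 → 2/8 = 0.2500
Weighted-recall = Σ (supportᵢ/N)·recallᵢ with N=41: (9/41)·0.4444 + (5/41)·1.0000 + (4/41)·0.7500 + (4/41)·0.7500 + (11/41)·0.9091 + (8/41)·0.2500 = 0.659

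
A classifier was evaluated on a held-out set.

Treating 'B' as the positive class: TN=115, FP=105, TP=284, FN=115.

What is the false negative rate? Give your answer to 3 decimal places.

FNR = FN/(FN+TP) = 115/(115+284) = 0.288

0.288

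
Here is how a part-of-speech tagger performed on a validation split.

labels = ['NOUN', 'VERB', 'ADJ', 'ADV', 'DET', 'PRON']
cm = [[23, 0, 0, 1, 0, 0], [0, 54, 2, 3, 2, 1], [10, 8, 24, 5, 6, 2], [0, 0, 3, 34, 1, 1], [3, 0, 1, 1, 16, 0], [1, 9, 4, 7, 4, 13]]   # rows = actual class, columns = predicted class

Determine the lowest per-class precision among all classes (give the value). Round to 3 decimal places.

0.552

Per-class precision (TP/(TP+FP)):
  NOUN: TP=23, FP=0+10+0+3+1=14 → 23/37 = 0.6216
  VERB: TP=54, FP=0+8+0+0+9=17 → 54/71 = 0.7606
  ADJ: TP=24, FP=0+2+3+1+4=10 → 24/34 = 0.7059
  ADV: TP=34, FP=1+3+5+1+7=17 → 34/51 = 0.6667
  DET: TP=16, FP=0+2+6+1+4=13 → 16/29 = 0.5517
  PRON: TP=13, FP=0+1+2+1+0=4 → 13/17 = 0.7647
Lowest is class 'DET' with precision = 0.552.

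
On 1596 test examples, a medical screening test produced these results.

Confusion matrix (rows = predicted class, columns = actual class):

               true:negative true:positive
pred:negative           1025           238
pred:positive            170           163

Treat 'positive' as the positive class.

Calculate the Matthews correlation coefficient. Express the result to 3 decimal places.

0.282

MCC = (TP·TN − FP·FN) / √((TP+FP)(TP+FN)(TN+FP)(TN+FN))
Numerator = 163·1025 − 170·238 = 126615
Denominator = √(333·401·1195·1263) = √201539353905 = 448931.3465
MCC = 126615 / 448931.3465 = 0.282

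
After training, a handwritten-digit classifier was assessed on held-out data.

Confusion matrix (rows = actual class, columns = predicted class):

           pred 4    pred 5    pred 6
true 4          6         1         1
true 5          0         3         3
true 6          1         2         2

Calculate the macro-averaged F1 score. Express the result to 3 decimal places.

Per-class F1 score (2·TP/(2·TP+FP+FN)):
  4: TP=6, FP=0+1=1, FN=1+1=2 → 12/15 = 0.8000
  5: TP=3, FP=1+2=3, FN=0+3=3 → 6/12 = 0.5000
  6: TP=2, FP=1+3=4, FN=1+2=3 → 4/11 = 0.3636
Macro-F1 score = mean = (0.8000 + 0.5000 + 0.3636) / 3 = 0.555

0.555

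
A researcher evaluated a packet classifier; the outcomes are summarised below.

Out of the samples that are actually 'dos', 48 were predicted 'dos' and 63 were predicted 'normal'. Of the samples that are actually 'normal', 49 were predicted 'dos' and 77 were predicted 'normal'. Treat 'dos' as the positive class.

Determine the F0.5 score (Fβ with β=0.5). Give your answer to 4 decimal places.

Fβ = (1+β²)·TP / ((1+β²)·TP + β²·FN + FP), with β²=1/4
= 1.25·48 / (1.25·48 + 0.25·63 + 49) = 0.4810

0.4810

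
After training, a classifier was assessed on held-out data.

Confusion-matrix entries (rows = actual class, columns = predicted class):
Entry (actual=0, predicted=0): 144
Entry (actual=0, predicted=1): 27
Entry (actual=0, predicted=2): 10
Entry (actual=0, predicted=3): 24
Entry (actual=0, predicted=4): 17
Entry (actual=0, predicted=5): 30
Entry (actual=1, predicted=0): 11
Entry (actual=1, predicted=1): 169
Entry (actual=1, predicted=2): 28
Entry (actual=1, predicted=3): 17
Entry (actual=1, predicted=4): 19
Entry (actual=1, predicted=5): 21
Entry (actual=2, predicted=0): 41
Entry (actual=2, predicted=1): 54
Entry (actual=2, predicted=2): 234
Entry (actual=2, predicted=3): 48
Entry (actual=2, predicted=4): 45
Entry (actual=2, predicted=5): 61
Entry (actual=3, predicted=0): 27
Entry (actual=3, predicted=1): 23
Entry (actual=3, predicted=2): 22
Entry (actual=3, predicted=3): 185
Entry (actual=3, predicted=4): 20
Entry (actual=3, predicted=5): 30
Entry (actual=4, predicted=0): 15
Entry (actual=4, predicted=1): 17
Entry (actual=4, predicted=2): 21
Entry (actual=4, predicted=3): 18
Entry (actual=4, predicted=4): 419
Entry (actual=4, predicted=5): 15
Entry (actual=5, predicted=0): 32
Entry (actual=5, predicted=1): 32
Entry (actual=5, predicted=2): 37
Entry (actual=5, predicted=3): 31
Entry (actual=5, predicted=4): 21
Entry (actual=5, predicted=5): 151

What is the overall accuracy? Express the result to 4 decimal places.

0.6153

Accuracy = trace / total = (144+169+234+185+419+151=1302) / 2116 = 1302/2116 = 0.6153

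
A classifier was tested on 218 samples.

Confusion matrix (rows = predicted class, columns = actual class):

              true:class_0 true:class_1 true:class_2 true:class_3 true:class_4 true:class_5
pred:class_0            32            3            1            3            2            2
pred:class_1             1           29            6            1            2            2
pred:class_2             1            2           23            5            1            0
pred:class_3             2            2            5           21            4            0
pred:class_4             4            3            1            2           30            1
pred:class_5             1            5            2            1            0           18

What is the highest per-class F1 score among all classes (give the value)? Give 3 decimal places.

Per-class F1 score (2·TP/(2·TP+FP+FN)):
  class_0: TP=32, FP=3+1+3+2+2=11, FN=1+1+2+4+1=9 → 64/84 = 0.7619
  class_1: TP=29, FP=1+6+1+2+2=12, FN=3+2+2+3+5=15 → 58/85 = 0.6824
  class_2: TP=23, FP=1+2+5+1+0=9, FN=1+6+5+1+2=15 → 46/70 = 0.6571
  class_3: TP=21, FP=2+2+5+4+0=13, FN=3+1+5+2+1=12 → 42/67 = 0.6269
  class_4: TP=30, FP=4+3+1+2+1=11, FN=2+2+1+4+0=9 → 60/80 = 0.7500
  class_5: TP=18, FP=1+5+2+1+0=9, FN=2+2+0+0+1=5 → 36/50 = 0.7200
Highest is class 'class_0' with F1 score = 0.762.

0.762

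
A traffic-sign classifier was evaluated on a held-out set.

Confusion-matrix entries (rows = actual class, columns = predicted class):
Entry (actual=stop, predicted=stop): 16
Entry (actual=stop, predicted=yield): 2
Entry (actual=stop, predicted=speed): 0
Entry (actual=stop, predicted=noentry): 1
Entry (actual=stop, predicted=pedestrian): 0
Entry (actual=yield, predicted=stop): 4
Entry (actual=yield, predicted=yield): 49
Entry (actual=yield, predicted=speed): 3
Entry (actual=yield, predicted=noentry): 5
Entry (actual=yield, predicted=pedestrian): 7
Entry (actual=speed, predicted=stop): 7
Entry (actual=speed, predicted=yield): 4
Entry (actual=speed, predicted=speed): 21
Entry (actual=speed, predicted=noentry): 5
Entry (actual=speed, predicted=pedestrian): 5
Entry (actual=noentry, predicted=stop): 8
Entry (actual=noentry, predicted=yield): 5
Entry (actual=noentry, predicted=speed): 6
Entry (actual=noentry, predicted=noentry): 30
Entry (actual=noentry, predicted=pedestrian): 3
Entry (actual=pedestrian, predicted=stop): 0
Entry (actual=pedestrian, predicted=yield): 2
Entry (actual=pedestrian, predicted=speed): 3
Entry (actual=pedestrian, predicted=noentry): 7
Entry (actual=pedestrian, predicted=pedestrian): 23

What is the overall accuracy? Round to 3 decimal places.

Accuracy = trace / total = (16+49+21+30+23=139) / 216 = 139/216 = 0.644

0.644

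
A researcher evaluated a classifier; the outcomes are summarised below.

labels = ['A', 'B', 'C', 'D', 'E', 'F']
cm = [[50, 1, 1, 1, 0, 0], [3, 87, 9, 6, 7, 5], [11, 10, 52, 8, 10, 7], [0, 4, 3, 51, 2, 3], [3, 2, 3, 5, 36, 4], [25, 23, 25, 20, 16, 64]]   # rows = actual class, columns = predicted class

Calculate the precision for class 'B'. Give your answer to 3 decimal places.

One-vs-rest for 'B': TP = diagonal; FP = other classes predicted 'B'; FN = 'B' predicted as other.
precision = TP/(TP+FP).
B: TP=87, FP=1+10+4+2+23=40 → 87/127 = 0.6850

0.685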